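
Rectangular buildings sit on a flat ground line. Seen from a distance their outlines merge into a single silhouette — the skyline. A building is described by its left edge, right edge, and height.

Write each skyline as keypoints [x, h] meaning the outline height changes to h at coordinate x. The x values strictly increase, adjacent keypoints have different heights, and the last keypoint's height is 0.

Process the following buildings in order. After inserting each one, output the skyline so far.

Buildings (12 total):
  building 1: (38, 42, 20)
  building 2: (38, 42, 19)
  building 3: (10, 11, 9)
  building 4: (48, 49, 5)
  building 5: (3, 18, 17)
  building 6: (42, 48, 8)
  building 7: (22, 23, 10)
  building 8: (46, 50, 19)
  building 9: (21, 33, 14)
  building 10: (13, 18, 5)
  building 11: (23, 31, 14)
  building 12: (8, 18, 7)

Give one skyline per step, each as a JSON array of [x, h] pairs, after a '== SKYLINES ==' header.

== SKYLINES ==
[[38,20],[42,0]]
[[38,20],[42,0]]
[[10,9],[11,0],[38,20],[42,0]]
[[10,9],[11,0],[38,20],[42,0],[48,5],[49,0]]
[[3,17],[18,0],[38,20],[42,0],[48,5],[49,0]]
[[3,17],[18,0],[38,20],[42,8],[48,5],[49,0]]
[[3,17],[18,0],[22,10],[23,0],[38,20],[42,8],[48,5],[49,0]]
[[3,17],[18,0],[22,10],[23,0],[38,20],[42,8],[46,19],[50,0]]
[[3,17],[18,0],[21,14],[33,0],[38,20],[42,8],[46,19],[50,0]]
[[3,17],[18,0],[21,14],[33,0],[38,20],[42,8],[46,19],[50,0]]
[[3,17],[18,0],[21,14],[33,0],[38,20],[42,8],[46,19],[50,0]]
[[3,17],[18,0],[21,14],[33,0],[38,20],[42,8],[46,19],[50,0]]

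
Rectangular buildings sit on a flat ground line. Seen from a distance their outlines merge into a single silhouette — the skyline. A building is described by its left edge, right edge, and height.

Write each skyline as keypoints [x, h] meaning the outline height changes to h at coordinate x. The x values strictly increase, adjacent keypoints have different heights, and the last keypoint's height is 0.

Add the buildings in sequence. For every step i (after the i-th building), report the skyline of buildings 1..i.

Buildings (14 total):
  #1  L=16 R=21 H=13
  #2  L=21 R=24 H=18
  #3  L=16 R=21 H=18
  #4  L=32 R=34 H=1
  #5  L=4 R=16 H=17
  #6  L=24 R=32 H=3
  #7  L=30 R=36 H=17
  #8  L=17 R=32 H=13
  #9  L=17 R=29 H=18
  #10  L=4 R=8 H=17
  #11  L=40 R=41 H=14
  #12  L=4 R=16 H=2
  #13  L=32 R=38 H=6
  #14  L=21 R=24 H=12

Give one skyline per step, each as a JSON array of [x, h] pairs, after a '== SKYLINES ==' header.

== SKYLINES ==
[[16,13],[21,0]]
[[16,13],[21,18],[24,0]]
[[16,18],[24,0]]
[[16,18],[24,0],[32,1],[34,0]]
[[4,17],[16,18],[24,0],[32,1],[34,0]]
[[4,17],[16,18],[24,3],[32,1],[34,0]]
[[4,17],[16,18],[24,3],[30,17],[36,0]]
[[4,17],[16,18],[24,13],[30,17],[36,0]]
[[4,17],[16,18],[29,13],[30,17],[36,0]]
[[4,17],[16,18],[29,13],[30,17],[36,0]]
[[4,17],[16,18],[29,13],[30,17],[36,0],[40,14],[41,0]]
[[4,17],[16,18],[29,13],[30,17],[36,0],[40,14],[41,0]]
[[4,17],[16,18],[29,13],[30,17],[36,6],[38,0],[40,14],[41,0]]
[[4,17],[16,18],[29,13],[30,17],[36,6],[38,0],[40,14],[41,0]]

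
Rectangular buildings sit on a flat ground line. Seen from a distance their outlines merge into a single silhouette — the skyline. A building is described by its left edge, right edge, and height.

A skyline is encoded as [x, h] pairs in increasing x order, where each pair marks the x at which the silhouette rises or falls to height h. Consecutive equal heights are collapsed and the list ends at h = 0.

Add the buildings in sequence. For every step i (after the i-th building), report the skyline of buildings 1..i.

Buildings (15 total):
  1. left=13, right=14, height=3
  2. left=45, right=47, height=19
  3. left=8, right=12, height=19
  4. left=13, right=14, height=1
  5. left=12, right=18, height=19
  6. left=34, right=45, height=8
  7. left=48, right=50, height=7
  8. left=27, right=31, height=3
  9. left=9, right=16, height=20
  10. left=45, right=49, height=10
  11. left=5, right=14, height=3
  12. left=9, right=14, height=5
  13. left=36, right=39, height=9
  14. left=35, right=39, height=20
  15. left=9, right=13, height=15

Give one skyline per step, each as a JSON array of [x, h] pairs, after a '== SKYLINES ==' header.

== SKYLINES ==
[[13,3],[14,0]]
[[13,3],[14,0],[45,19],[47,0]]
[[8,19],[12,0],[13,3],[14,0],[45,19],[47,0]]
[[8,19],[12,0],[13,3],[14,0],[45,19],[47,0]]
[[8,19],[18,0],[45,19],[47,0]]
[[8,19],[18,0],[34,8],[45,19],[47,0]]
[[8,19],[18,0],[34,8],[45,19],[47,0],[48,7],[50,0]]
[[8,19],[18,0],[27,3],[31,0],[34,8],[45,19],[47,0],[48,7],[50,0]]
[[8,19],[9,20],[16,19],[18,0],[27,3],[31,0],[34,8],[45,19],[47,0],[48,7],[50,0]]
[[8,19],[9,20],[16,19],[18,0],[27,3],[31,0],[34,8],[45,19],[47,10],[49,7],[50,0]]
[[5,3],[8,19],[9,20],[16,19],[18,0],[27,3],[31,0],[34,8],[45,19],[47,10],[49,7],[50,0]]
[[5,3],[8,19],[9,20],[16,19],[18,0],[27,3],[31,0],[34,8],[45,19],[47,10],[49,7],[50,0]]
[[5,3],[8,19],[9,20],[16,19],[18,0],[27,3],[31,0],[34,8],[36,9],[39,8],[45,19],[47,10],[49,7],[50,0]]
[[5,3],[8,19],[9,20],[16,19],[18,0],[27,3],[31,0],[34,8],[35,20],[39,8],[45,19],[47,10],[49,7],[50,0]]
[[5,3],[8,19],[9,20],[16,19],[18,0],[27,3],[31,0],[34,8],[35,20],[39,8],[45,19],[47,10],[49,7],[50,0]]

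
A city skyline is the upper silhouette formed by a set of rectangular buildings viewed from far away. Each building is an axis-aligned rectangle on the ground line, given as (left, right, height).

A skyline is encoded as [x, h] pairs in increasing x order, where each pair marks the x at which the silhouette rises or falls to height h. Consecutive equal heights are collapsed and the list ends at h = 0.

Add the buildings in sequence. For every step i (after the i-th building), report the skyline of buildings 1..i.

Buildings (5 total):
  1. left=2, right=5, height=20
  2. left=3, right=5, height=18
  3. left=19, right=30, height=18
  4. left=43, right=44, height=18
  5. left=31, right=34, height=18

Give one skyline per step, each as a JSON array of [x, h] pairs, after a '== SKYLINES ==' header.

== SKYLINES ==
[[2,20],[5,0]]
[[2,20],[5,0]]
[[2,20],[5,0],[19,18],[30,0]]
[[2,20],[5,0],[19,18],[30,0],[43,18],[44,0]]
[[2,20],[5,0],[19,18],[30,0],[31,18],[34,0],[43,18],[44,0]]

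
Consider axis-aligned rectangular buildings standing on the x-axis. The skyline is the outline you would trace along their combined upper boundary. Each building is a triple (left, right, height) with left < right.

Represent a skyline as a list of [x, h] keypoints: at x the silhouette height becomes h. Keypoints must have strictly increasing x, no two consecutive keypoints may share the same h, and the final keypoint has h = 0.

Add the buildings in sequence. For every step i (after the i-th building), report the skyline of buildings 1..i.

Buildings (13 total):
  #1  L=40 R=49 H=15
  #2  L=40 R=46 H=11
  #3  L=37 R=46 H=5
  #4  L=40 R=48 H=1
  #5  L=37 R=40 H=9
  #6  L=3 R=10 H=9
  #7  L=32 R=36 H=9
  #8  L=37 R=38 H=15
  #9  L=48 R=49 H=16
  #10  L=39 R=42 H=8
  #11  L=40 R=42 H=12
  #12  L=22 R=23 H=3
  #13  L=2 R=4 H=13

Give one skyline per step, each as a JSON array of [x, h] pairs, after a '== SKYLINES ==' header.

== SKYLINES ==
[[40,15],[49,0]]
[[40,15],[49,0]]
[[37,5],[40,15],[49,0]]
[[37,5],[40,15],[49,0]]
[[37,9],[40,15],[49,0]]
[[3,9],[10,0],[37,9],[40,15],[49,0]]
[[3,9],[10,0],[32,9],[36,0],[37,9],[40,15],[49,0]]
[[3,9],[10,0],[32,9],[36,0],[37,15],[38,9],[40,15],[49,0]]
[[3,9],[10,0],[32,9],[36,0],[37,15],[38,9],[40,15],[48,16],[49,0]]
[[3,9],[10,0],[32,9],[36,0],[37,15],[38,9],[40,15],[48,16],[49,0]]
[[3,9],[10,0],[32,9],[36,0],[37,15],[38,9],[40,15],[48,16],[49,0]]
[[3,9],[10,0],[22,3],[23,0],[32,9],[36,0],[37,15],[38,9],[40,15],[48,16],[49,0]]
[[2,13],[4,9],[10,0],[22,3],[23,0],[32,9],[36,0],[37,15],[38,9],[40,15],[48,16],[49,0]]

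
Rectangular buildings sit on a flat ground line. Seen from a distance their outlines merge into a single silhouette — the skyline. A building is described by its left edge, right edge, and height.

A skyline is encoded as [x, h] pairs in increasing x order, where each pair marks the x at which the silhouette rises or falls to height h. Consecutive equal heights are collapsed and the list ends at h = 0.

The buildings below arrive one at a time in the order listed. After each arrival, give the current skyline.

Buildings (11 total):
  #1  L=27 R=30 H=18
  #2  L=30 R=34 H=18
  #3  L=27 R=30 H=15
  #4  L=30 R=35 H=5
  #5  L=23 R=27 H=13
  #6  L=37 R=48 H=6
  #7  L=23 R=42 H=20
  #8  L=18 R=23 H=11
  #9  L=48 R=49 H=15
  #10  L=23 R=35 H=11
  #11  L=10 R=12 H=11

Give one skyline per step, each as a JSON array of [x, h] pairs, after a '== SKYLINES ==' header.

== SKYLINES ==
[[27,18],[30,0]]
[[27,18],[34,0]]
[[27,18],[34,0]]
[[27,18],[34,5],[35,0]]
[[23,13],[27,18],[34,5],[35,0]]
[[23,13],[27,18],[34,5],[35,0],[37,6],[48,0]]
[[23,20],[42,6],[48,0]]
[[18,11],[23,20],[42,6],[48,0]]
[[18,11],[23,20],[42,6],[48,15],[49,0]]
[[18,11],[23,20],[42,6],[48,15],[49,0]]
[[10,11],[12,0],[18,11],[23,20],[42,6],[48,15],[49,0]]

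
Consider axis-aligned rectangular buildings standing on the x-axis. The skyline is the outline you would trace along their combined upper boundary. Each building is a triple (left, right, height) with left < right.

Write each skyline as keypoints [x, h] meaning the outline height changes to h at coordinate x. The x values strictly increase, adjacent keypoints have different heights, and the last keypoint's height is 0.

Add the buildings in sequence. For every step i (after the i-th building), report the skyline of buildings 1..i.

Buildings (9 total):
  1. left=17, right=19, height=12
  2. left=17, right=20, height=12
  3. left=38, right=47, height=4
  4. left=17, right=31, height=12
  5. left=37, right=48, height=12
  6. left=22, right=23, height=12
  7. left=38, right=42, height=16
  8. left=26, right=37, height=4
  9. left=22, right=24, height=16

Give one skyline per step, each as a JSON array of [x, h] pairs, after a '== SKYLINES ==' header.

== SKYLINES ==
[[17,12],[19,0]]
[[17,12],[20,0]]
[[17,12],[20,0],[38,4],[47,0]]
[[17,12],[31,0],[38,4],[47,0]]
[[17,12],[31,0],[37,12],[48,0]]
[[17,12],[31,0],[37,12],[48,0]]
[[17,12],[31,0],[37,12],[38,16],[42,12],[48,0]]
[[17,12],[31,4],[37,12],[38,16],[42,12],[48,0]]
[[17,12],[22,16],[24,12],[31,4],[37,12],[38,16],[42,12],[48,0]]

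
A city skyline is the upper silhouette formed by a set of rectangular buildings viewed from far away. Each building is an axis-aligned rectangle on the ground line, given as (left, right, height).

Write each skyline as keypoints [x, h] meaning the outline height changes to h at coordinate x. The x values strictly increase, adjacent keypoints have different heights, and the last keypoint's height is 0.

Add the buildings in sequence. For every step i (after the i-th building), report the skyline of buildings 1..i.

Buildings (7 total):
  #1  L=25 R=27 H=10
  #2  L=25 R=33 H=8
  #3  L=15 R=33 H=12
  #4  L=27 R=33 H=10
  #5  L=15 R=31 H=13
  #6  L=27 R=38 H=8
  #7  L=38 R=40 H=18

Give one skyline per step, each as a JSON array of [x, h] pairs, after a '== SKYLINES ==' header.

== SKYLINES ==
[[25,10],[27,0]]
[[25,10],[27,8],[33,0]]
[[15,12],[33,0]]
[[15,12],[33,0]]
[[15,13],[31,12],[33,0]]
[[15,13],[31,12],[33,8],[38,0]]
[[15,13],[31,12],[33,8],[38,18],[40,0]]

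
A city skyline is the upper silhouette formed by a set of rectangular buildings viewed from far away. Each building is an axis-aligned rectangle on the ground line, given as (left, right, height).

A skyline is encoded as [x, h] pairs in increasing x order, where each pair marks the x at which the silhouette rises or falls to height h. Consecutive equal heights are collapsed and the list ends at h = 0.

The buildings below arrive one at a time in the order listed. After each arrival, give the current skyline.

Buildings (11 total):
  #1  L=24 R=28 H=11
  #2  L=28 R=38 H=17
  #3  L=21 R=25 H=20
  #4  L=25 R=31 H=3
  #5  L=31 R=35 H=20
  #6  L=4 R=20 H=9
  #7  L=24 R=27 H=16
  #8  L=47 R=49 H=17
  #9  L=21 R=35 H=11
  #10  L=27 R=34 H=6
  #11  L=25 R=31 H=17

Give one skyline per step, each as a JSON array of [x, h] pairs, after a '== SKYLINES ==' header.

== SKYLINES ==
[[24,11],[28,0]]
[[24,11],[28,17],[38,0]]
[[21,20],[25,11],[28,17],[38,0]]
[[21,20],[25,11],[28,17],[38,0]]
[[21,20],[25,11],[28,17],[31,20],[35,17],[38,0]]
[[4,9],[20,0],[21,20],[25,11],[28,17],[31,20],[35,17],[38,0]]
[[4,9],[20,0],[21,20],[25,16],[27,11],[28,17],[31,20],[35,17],[38,0]]
[[4,9],[20,0],[21,20],[25,16],[27,11],[28,17],[31,20],[35,17],[38,0],[47,17],[49,0]]
[[4,9],[20,0],[21,20],[25,16],[27,11],[28,17],[31,20],[35,17],[38,0],[47,17],[49,0]]
[[4,9],[20,0],[21,20],[25,16],[27,11],[28,17],[31,20],[35,17],[38,0],[47,17],[49,0]]
[[4,9],[20,0],[21,20],[25,17],[31,20],[35,17],[38,0],[47,17],[49,0]]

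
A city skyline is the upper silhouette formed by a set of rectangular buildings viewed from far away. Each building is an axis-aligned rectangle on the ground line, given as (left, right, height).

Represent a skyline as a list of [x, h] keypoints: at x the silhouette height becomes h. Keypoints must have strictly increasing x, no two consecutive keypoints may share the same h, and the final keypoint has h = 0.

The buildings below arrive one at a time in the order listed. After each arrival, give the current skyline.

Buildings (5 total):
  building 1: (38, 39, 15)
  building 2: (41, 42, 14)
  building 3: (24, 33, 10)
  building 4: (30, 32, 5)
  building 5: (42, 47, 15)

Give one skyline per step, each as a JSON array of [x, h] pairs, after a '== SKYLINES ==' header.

== SKYLINES ==
[[38,15],[39,0]]
[[38,15],[39,0],[41,14],[42,0]]
[[24,10],[33,0],[38,15],[39,0],[41,14],[42,0]]
[[24,10],[33,0],[38,15],[39,0],[41,14],[42,0]]
[[24,10],[33,0],[38,15],[39,0],[41,14],[42,15],[47,0]]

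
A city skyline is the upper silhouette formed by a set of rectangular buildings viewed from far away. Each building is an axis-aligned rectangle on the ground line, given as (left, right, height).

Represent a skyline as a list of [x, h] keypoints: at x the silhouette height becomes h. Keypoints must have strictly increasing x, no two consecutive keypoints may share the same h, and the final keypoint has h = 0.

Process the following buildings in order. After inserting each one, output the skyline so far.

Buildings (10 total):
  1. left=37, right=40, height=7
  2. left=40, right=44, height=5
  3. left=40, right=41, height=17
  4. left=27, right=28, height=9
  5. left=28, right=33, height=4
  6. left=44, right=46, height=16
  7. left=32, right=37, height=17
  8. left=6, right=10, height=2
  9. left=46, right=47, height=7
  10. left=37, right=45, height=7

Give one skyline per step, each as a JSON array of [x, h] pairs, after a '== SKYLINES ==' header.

== SKYLINES ==
[[37,7],[40,0]]
[[37,7],[40,5],[44,0]]
[[37,7],[40,17],[41,5],[44,0]]
[[27,9],[28,0],[37,7],[40,17],[41,5],[44,0]]
[[27,9],[28,4],[33,0],[37,7],[40,17],[41,5],[44,0]]
[[27,9],[28,4],[33,0],[37,7],[40,17],[41,5],[44,16],[46,0]]
[[27,9],[28,4],[32,17],[37,7],[40,17],[41,5],[44,16],[46,0]]
[[6,2],[10,0],[27,9],[28,4],[32,17],[37,7],[40,17],[41,5],[44,16],[46,0]]
[[6,2],[10,0],[27,9],[28,4],[32,17],[37,7],[40,17],[41,5],[44,16],[46,7],[47,0]]
[[6,2],[10,0],[27,9],[28,4],[32,17],[37,7],[40,17],[41,7],[44,16],[46,7],[47,0]]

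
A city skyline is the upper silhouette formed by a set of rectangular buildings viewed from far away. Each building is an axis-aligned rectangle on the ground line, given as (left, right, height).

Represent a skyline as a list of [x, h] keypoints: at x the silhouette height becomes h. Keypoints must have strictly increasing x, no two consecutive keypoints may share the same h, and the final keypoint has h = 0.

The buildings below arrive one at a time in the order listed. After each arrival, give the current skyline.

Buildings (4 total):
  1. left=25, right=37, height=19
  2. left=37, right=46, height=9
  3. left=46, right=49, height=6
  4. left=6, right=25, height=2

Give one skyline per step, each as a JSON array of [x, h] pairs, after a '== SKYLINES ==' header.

== SKYLINES ==
[[25,19],[37,0]]
[[25,19],[37,9],[46,0]]
[[25,19],[37,9],[46,6],[49,0]]
[[6,2],[25,19],[37,9],[46,6],[49,0]]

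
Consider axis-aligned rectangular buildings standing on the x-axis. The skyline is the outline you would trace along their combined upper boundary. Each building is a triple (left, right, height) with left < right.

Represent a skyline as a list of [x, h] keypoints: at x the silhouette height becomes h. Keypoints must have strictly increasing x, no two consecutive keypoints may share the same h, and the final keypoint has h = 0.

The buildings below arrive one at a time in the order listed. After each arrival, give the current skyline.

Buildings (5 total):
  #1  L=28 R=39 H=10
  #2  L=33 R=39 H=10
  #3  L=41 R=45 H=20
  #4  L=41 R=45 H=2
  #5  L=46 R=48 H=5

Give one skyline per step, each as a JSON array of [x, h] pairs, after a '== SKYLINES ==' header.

== SKYLINES ==
[[28,10],[39,0]]
[[28,10],[39,0]]
[[28,10],[39,0],[41,20],[45,0]]
[[28,10],[39,0],[41,20],[45,0]]
[[28,10],[39,0],[41,20],[45,0],[46,5],[48,0]]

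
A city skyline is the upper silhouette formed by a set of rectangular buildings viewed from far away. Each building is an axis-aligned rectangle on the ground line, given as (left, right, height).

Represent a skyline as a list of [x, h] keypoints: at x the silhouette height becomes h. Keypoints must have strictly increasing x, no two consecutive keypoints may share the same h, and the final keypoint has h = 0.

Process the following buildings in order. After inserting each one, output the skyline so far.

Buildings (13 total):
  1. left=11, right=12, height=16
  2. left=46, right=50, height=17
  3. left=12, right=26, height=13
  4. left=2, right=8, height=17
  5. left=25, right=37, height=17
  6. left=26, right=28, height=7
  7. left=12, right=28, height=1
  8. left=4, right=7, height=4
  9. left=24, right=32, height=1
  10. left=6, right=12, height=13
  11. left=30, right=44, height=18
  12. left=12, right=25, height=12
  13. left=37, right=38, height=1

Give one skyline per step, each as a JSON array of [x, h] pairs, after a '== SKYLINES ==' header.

== SKYLINES ==
[[11,16],[12,0]]
[[11,16],[12,0],[46,17],[50,0]]
[[11,16],[12,13],[26,0],[46,17],[50,0]]
[[2,17],[8,0],[11,16],[12,13],[26,0],[46,17],[50,0]]
[[2,17],[8,0],[11,16],[12,13],[25,17],[37,0],[46,17],[50,0]]
[[2,17],[8,0],[11,16],[12,13],[25,17],[37,0],[46,17],[50,0]]
[[2,17],[8,0],[11,16],[12,13],[25,17],[37,0],[46,17],[50,0]]
[[2,17],[8,0],[11,16],[12,13],[25,17],[37,0],[46,17],[50,0]]
[[2,17],[8,0],[11,16],[12,13],[25,17],[37,0],[46,17],[50,0]]
[[2,17],[8,13],[11,16],[12,13],[25,17],[37,0],[46,17],[50,0]]
[[2,17],[8,13],[11,16],[12,13],[25,17],[30,18],[44,0],[46,17],[50,0]]
[[2,17],[8,13],[11,16],[12,13],[25,17],[30,18],[44,0],[46,17],[50,0]]
[[2,17],[8,13],[11,16],[12,13],[25,17],[30,18],[44,0],[46,17],[50,0]]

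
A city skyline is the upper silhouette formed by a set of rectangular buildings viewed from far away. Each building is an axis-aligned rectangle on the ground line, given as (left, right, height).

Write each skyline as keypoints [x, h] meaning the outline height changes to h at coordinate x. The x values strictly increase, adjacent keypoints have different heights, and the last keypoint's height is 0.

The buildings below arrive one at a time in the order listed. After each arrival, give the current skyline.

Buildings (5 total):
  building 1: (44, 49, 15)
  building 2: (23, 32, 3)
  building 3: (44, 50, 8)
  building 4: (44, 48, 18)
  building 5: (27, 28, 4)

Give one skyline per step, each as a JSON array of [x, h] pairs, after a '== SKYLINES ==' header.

== SKYLINES ==
[[44,15],[49,0]]
[[23,3],[32,0],[44,15],[49,0]]
[[23,3],[32,0],[44,15],[49,8],[50,0]]
[[23,3],[32,0],[44,18],[48,15],[49,8],[50,0]]
[[23,3],[27,4],[28,3],[32,0],[44,18],[48,15],[49,8],[50,0]]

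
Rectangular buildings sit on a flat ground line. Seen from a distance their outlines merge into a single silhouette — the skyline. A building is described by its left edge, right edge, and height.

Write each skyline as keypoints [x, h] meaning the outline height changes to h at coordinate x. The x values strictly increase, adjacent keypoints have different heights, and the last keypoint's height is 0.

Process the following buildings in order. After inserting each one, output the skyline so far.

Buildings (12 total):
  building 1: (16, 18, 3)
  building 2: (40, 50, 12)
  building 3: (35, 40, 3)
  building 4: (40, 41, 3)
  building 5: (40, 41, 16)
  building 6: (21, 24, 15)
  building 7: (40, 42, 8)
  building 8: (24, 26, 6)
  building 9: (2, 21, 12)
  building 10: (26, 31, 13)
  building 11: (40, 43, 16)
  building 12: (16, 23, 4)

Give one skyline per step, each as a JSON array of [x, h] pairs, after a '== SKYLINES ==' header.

== SKYLINES ==
[[16,3],[18,0]]
[[16,3],[18,0],[40,12],[50,0]]
[[16,3],[18,0],[35,3],[40,12],[50,0]]
[[16,3],[18,0],[35,3],[40,12],[50,0]]
[[16,3],[18,0],[35,3],[40,16],[41,12],[50,0]]
[[16,3],[18,0],[21,15],[24,0],[35,3],[40,16],[41,12],[50,0]]
[[16,3],[18,0],[21,15],[24,0],[35,3],[40,16],[41,12],[50,0]]
[[16,3],[18,0],[21,15],[24,6],[26,0],[35,3],[40,16],[41,12],[50,0]]
[[2,12],[21,15],[24,6],[26,0],[35,3],[40,16],[41,12],[50,0]]
[[2,12],[21,15],[24,6],[26,13],[31,0],[35,3],[40,16],[41,12],[50,0]]
[[2,12],[21,15],[24,6],[26,13],[31,0],[35,3],[40,16],[43,12],[50,0]]
[[2,12],[21,15],[24,6],[26,13],[31,0],[35,3],[40,16],[43,12],[50,0]]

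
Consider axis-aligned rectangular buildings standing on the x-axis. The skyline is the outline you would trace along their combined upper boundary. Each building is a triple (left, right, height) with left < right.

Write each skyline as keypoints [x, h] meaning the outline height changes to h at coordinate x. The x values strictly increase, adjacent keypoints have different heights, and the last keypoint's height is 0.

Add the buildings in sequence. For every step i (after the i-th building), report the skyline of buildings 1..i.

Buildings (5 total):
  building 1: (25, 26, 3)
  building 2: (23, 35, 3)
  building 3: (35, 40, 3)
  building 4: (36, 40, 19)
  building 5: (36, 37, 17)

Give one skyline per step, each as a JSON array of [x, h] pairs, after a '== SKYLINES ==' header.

== SKYLINES ==
[[25,3],[26,0]]
[[23,3],[35,0]]
[[23,3],[40,0]]
[[23,3],[36,19],[40,0]]
[[23,3],[36,19],[40,0]]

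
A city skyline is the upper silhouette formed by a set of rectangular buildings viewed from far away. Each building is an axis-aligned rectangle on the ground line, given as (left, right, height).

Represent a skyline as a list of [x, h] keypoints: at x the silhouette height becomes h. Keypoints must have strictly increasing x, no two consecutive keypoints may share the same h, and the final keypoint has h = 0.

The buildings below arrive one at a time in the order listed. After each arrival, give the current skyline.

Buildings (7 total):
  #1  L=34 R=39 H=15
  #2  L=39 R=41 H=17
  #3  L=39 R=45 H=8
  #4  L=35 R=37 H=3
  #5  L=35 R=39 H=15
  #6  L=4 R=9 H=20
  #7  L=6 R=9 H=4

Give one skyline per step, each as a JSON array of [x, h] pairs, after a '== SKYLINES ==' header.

== SKYLINES ==
[[34,15],[39,0]]
[[34,15],[39,17],[41,0]]
[[34,15],[39,17],[41,8],[45,0]]
[[34,15],[39,17],[41,8],[45,0]]
[[34,15],[39,17],[41,8],[45,0]]
[[4,20],[9,0],[34,15],[39,17],[41,8],[45,0]]
[[4,20],[9,0],[34,15],[39,17],[41,8],[45,0]]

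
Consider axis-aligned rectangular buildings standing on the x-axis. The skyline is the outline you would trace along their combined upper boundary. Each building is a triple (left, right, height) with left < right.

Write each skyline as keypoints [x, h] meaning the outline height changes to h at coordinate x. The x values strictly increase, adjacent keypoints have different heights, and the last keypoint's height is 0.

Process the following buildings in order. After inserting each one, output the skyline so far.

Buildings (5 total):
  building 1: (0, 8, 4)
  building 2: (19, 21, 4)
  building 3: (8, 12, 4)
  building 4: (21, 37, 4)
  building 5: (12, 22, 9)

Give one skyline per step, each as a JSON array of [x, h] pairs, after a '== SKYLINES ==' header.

== SKYLINES ==
[[0,4],[8,0]]
[[0,4],[8,0],[19,4],[21,0]]
[[0,4],[12,0],[19,4],[21,0]]
[[0,4],[12,0],[19,4],[37,0]]
[[0,4],[12,9],[22,4],[37,0]]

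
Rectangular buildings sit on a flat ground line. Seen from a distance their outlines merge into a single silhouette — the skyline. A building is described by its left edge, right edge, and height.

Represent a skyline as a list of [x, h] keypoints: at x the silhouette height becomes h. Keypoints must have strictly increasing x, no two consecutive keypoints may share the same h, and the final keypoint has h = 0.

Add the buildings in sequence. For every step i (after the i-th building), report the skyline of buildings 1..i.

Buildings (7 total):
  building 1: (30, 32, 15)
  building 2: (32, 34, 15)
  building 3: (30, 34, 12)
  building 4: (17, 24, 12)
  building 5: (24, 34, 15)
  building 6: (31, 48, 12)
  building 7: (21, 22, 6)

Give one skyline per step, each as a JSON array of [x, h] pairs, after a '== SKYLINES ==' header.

== SKYLINES ==
[[30,15],[32,0]]
[[30,15],[34,0]]
[[30,15],[34,0]]
[[17,12],[24,0],[30,15],[34,0]]
[[17,12],[24,15],[34,0]]
[[17,12],[24,15],[34,12],[48,0]]
[[17,12],[24,15],[34,12],[48,0]]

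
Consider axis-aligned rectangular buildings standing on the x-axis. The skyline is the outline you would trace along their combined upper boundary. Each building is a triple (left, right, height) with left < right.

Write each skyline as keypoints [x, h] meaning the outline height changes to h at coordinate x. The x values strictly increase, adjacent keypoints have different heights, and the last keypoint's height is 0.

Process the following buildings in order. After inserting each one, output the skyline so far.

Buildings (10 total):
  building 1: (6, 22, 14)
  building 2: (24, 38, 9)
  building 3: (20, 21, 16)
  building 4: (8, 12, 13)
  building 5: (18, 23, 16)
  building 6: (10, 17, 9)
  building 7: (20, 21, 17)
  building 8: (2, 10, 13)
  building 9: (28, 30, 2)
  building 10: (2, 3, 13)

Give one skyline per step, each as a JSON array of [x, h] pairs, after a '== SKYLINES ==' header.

== SKYLINES ==
[[6,14],[22,0]]
[[6,14],[22,0],[24,9],[38,0]]
[[6,14],[20,16],[21,14],[22,0],[24,9],[38,0]]
[[6,14],[20,16],[21,14],[22,0],[24,9],[38,0]]
[[6,14],[18,16],[23,0],[24,9],[38,0]]
[[6,14],[18,16],[23,0],[24,9],[38,0]]
[[6,14],[18,16],[20,17],[21,16],[23,0],[24,9],[38,0]]
[[2,13],[6,14],[18,16],[20,17],[21,16],[23,0],[24,9],[38,0]]
[[2,13],[6,14],[18,16],[20,17],[21,16],[23,0],[24,9],[38,0]]
[[2,13],[6,14],[18,16],[20,17],[21,16],[23,0],[24,9],[38,0]]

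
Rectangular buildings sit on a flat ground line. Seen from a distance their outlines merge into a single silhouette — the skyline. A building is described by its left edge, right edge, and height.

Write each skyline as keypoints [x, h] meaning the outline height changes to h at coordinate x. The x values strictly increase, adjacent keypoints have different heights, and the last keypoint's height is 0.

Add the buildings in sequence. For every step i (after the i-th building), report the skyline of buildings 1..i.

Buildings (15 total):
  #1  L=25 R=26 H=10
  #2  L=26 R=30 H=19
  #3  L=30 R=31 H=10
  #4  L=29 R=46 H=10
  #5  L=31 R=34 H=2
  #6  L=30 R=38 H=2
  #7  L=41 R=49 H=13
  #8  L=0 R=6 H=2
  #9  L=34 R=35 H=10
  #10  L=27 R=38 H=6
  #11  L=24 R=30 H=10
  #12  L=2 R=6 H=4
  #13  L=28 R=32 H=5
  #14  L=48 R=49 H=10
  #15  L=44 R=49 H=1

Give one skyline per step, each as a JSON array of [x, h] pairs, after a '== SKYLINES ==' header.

== SKYLINES ==
[[25,10],[26,0]]
[[25,10],[26,19],[30,0]]
[[25,10],[26,19],[30,10],[31,0]]
[[25,10],[26,19],[30,10],[46,0]]
[[25,10],[26,19],[30,10],[46,0]]
[[25,10],[26,19],[30,10],[46,0]]
[[25,10],[26,19],[30,10],[41,13],[49,0]]
[[0,2],[6,0],[25,10],[26,19],[30,10],[41,13],[49,0]]
[[0,2],[6,0],[25,10],[26,19],[30,10],[41,13],[49,0]]
[[0,2],[6,0],[25,10],[26,19],[30,10],[41,13],[49,0]]
[[0,2],[6,0],[24,10],[26,19],[30,10],[41,13],[49,0]]
[[0,2],[2,4],[6,0],[24,10],[26,19],[30,10],[41,13],[49,0]]
[[0,2],[2,4],[6,0],[24,10],[26,19],[30,10],[41,13],[49,0]]
[[0,2],[2,4],[6,0],[24,10],[26,19],[30,10],[41,13],[49,0]]
[[0,2],[2,4],[6,0],[24,10],[26,19],[30,10],[41,13],[49,0]]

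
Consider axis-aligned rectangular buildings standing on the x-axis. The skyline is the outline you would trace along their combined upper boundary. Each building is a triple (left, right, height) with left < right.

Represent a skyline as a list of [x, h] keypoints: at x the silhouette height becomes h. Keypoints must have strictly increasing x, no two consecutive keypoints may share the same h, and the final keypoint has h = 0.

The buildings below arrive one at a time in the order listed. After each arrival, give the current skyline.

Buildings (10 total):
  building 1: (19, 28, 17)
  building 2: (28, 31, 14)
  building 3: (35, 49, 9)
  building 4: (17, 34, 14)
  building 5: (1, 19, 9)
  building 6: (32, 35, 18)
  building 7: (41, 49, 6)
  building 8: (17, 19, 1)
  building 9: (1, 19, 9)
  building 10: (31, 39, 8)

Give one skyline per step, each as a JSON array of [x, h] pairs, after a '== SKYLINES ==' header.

== SKYLINES ==
[[19,17],[28,0]]
[[19,17],[28,14],[31,0]]
[[19,17],[28,14],[31,0],[35,9],[49,0]]
[[17,14],[19,17],[28,14],[34,0],[35,9],[49,0]]
[[1,9],[17,14],[19,17],[28,14],[34,0],[35,9],[49,0]]
[[1,9],[17,14],[19,17],[28,14],[32,18],[35,9],[49,0]]
[[1,9],[17,14],[19,17],[28,14],[32,18],[35,9],[49,0]]
[[1,9],[17,14],[19,17],[28,14],[32,18],[35,9],[49,0]]
[[1,9],[17,14],[19,17],[28,14],[32,18],[35,9],[49,0]]
[[1,9],[17,14],[19,17],[28,14],[32,18],[35,9],[49,0]]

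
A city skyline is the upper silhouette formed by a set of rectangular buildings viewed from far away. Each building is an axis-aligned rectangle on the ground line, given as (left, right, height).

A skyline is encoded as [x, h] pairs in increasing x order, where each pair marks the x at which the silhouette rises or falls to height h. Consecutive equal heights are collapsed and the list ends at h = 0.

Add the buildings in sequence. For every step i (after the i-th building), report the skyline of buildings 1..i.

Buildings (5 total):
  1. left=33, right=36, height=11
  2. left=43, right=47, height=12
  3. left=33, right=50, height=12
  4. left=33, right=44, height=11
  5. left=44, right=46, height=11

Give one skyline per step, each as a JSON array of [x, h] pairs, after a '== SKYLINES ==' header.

== SKYLINES ==
[[33,11],[36,0]]
[[33,11],[36,0],[43,12],[47,0]]
[[33,12],[50,0]]
[[33,12],[50,0]]
[[33,12],[50,0]]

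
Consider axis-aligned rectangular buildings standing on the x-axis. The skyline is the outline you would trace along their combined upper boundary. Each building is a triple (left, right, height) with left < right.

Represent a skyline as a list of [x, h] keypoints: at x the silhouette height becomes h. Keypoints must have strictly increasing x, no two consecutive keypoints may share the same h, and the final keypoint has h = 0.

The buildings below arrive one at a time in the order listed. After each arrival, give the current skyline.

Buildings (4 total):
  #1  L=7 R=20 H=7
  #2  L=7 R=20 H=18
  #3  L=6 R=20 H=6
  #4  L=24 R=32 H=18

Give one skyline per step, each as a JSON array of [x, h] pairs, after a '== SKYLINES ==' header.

== SKYLINES ==
[[7,7],[20,0]]
[[7,18],[20,0]]
[[6,6],[7,18],[20,0]]
[[6,6],[7,18],[20,0],[24,18],[32,0]]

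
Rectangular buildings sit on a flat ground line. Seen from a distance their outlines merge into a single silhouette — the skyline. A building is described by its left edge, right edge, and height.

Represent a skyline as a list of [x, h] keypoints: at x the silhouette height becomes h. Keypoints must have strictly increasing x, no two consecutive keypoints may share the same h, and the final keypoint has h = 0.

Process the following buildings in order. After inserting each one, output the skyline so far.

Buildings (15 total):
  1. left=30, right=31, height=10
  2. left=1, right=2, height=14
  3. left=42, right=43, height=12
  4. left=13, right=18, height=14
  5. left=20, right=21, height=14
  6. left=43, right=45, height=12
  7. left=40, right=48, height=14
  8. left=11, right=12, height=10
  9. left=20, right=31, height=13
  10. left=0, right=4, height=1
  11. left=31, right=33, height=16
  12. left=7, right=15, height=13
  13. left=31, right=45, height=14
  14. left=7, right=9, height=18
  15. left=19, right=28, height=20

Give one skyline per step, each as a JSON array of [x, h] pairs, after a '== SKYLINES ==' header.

== SKYLINES ==
[[30,10],[31,0]]
[[1,14],[2,0],[30,10],[31,0]]
[[1,14],[2,0],[30,10],[31,0],[42,12],[43,0]]
[[1,14],[2,0],[13,14],[18,0],[30,10],[31,0],[42,12],[43,0]]
[[1,14],[2,0],[13,14],[18,0],[20,14],[21,0],[30,10],[31,0],[42,12],[43,0]]
[[1,14],[2,0],[13,14],[18,0],[20,14],[21,0],[30,10],[31,0],[42,12],[45,0]]
[[1,14],[2,0],[13,14],[18,0],[20,14],[21,0],[30,10],[31,0],[40,14],[48,0]]
[[1,14],[2,0],[11,10],[12,0],[13,14],[18,0],[20,14],[21,0],[30,10],[31,0],[40,14],[48,0]]
[[1,14],[2,0],[11,10],[12,0],[13,14],[18,0],[20,14],[21,13],[31,0],[40,14],[48,0]]
[[0,1],[1,14],[2,1],[4,0],[11,10],[12,0],[13,14],[18,0],[20,14],[21,13],[31,0],[40,14],[48,0]]
[[0,1],[1,14],[2,1],[4,0],[11,10],[12,0],[13,14],[18,0],[20,14],[21,13],[31,16],[33,0],[40,14],[48,0]]
[[0,1],[1,14],[2,1],[4,0],[7,13],[13,14],[18,0],[20,14],[21,13],[31,16],[33,0],[40,14],[48,0]]
[[0,1],[1,14],[2,1],[4,0],[7,13],[13,14],[18,0],[20,14],[21,13],[31,16],[33,14],[48,0]]
[[0,1],[1,14],[2,1],[4,0],[7,18],[9,13],[13,14],[18,0],[20,14],[21,13],[31,16],[33,14],[48,0]]
[[0,1],[1,14],[2,1],[4,0],[7,18],[9,13],[13,14],[18,0],[19,20],[28,13],[31,16],[33,14],[48,0]]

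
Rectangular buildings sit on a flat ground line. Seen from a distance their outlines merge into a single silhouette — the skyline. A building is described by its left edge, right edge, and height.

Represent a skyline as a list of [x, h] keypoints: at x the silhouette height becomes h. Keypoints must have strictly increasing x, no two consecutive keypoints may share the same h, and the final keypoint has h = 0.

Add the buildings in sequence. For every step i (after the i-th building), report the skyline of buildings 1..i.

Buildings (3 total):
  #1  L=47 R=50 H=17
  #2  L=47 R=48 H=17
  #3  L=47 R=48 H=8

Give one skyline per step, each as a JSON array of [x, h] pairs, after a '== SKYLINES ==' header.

== SKYLINES ==
[[47,17],[50,0]]
[[47,17],[50,0]]
[[47,17],[50,0]]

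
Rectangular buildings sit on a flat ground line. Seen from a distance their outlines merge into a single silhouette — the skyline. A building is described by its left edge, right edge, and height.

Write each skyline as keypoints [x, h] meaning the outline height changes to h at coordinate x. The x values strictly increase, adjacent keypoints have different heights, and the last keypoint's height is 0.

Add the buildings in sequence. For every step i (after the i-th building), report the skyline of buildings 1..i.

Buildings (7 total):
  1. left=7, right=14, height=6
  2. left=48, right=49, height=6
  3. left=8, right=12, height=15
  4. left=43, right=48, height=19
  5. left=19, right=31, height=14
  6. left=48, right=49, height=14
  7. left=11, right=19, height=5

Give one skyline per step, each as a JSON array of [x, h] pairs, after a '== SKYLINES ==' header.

== SKYLINES ==
[[7,6],[14,0]]
[[7,6],[14,0],[48,6],[49,0]]
[[7,6],[8,15],[12,6],[14,0],[48,6],[49,0]]
[[7,6],[8,15],[12,6],[14,0],[43,19],[48,6],[49,0]]
[[7,6],[8,15],[12,6],[14,0],[19,14],[31,0],[43,19],[48,6],[49,0]]
[[7,6],[8,15],[12,6],[14,0],[19,14],[31,0],[43,19],[48,14],[49,0]]
[[7,6],[8,15],[12,6],[14,5],[19,14],[31,0],[43,19],[48,14],[49,0]]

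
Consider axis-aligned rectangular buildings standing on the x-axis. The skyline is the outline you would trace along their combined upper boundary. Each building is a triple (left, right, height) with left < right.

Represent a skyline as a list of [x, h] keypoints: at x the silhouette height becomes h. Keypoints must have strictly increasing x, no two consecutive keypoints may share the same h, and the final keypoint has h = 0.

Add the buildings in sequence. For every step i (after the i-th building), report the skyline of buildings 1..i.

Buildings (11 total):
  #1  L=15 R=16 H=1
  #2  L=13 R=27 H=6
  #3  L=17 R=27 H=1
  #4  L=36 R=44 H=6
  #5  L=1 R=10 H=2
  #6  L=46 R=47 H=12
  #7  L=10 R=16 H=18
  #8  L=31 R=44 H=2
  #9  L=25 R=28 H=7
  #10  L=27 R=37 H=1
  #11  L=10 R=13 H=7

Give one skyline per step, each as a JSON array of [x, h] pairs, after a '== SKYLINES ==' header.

== SKYLINES ==
[[15,1],[16,0]]
[[13,6],[27,0]]
[[13,6],[27,0]]
[[13,6],[27,0],[36,6],[44,0]]
[[1,2],[10,0],[13,6],[27,0],[36,6],[44,0]]
[[1,2],[10,0],[13,6],[27,0],[36,6],[44,0],[46,12],[47,0]]
[[1,2],[10,18],[16,6],[27,0],[36,6],[44,0],[46,12],[47,0]]
[[1,2],[10,18],[16,6],[27,0],[31,2],[36,6],[44,0],[46,12],[47,0]]
[[1,2],[10,18],[16,6],[25,7],[28,0],[31,2],[36,6],[44,0],[46,12],[47,0]]
[[1,2],[10,18],[16,6],[25,7],[28,1],[31,2],[36,6],[44,0],[46,12],[47,0]]
[[1,2],[10,18],[16,6],[25,7],[28,1],[31,2],[36,6],[44,0],[46,12],[47,0]]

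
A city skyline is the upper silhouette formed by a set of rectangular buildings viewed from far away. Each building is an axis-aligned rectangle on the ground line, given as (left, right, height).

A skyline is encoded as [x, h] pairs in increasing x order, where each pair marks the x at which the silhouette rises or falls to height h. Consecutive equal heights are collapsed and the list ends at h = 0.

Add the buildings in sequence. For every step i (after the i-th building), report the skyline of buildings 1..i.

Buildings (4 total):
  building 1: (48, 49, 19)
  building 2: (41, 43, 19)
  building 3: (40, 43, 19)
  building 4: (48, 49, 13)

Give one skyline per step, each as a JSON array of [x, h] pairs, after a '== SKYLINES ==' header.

== SKYLINES ==
[[48,19],[49,0]]
[[41,19],[43,0],[48,19],[49,0]]
[[40,19],[43,0],[48,19],[49,0]]
[[40,19],[43,0],[48,19],[49,0]]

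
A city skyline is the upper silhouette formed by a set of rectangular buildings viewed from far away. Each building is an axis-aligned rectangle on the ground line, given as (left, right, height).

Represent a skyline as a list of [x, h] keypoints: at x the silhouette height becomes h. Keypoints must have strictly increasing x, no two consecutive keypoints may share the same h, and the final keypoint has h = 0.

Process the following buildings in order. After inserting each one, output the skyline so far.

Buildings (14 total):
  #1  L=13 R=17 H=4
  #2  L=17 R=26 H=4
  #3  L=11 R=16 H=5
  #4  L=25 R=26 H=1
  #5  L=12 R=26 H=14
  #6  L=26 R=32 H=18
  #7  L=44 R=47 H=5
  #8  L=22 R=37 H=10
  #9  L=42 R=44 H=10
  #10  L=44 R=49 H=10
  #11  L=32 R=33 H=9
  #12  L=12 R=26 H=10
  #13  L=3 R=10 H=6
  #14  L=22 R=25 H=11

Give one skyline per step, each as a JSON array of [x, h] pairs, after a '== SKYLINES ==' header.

== SKYLINES ==
[[13,4],[17,0]]
[[13,4],[26,0]]
[[11,5],[16,4],[26,0]]
[[11,5],[16,4],[26,0]]
[[11,5],[12,14],[26,0]]
[[11,5],[12,14],[26,18],[32,0]]
[[11,5],[12,14],[26,18],[32,0],[44,5],[47,0]]
[[11,5],[12,14],[26,18],[32,10],[37,0],[44,5],[47,0]]
[[11,5],[12,14],[26,18],[32,10],[37,0],[42,10],[44,5],[47,0]]
[[11,5],[12,14],[26,18],[32,10],[37,0],[42,10],[49,0]]
[[11,5],[12,14],[26,18],[32,10],[37,0],[42,10],[49,0]]
[[11,5],[12,14],[26,18],[32,10],[37,0],[42,10],[49,0]]
[[3,6],[10,0],[11,5],[12,14],[26,18],[32,10],[37,0],[42,10],[49,0]]
[[3,6],[10,0],[11,5],[12,14],[26,18],[32,10],[37,0],[42,10],[49,0]]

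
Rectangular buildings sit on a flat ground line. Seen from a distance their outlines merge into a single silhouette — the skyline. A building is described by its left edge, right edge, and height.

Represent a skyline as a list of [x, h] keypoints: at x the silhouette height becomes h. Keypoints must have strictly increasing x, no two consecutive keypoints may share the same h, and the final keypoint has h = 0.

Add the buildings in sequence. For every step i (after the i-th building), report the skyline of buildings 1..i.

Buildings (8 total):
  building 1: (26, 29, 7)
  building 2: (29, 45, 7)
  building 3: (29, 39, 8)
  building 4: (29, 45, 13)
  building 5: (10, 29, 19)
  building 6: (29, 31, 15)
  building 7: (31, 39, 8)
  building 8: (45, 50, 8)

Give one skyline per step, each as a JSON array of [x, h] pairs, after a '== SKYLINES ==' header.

== SKYLINES ==
[[26,7],[29,0]]
[[26,7],[45,0]]
[[26,7],[29,8],[39,7],[45,0]]
[[26,7],[29,13],[45,0]]
[[10,19],[29,13],[45,0]]
[[10,19],[29,15],[31,13],[45,0]]
[[10,19],[29,15],[31,13],[45,0]]
[[10,19],[29,15],[31,13],[45,8],[50,0]]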